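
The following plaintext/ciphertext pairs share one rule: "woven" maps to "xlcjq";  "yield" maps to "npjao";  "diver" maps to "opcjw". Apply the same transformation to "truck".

w(22)→x(23) and o(14)→l(11) fit y≡21x+3 (mod 26); the inverse of 21 mod 26 is 5. Each letter's alphabet position (a=0..z=25) is mapped through 21·x+3 mod 26 — an affine cipher.
Applying it to truck: t(19)→21·19+3≡12=m; r(17)→21·17+3≡22=w; u(20)→21·20+3≡7=h; c(2)→21·2+3≡19=t; k(10)→21·10+3≡5=f (all mod 26).

mwhtf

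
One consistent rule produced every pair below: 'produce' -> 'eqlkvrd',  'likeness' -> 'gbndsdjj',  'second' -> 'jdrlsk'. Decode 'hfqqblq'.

p(15)→e(4) and r(17)→q(16) fit y≡19x+5 (mod 26); the inverse of 19 mod 26 is 11. This is an affine cipher: with a=0,…,z=25, each position x becomes (19x+5) mod 26.
Undoing it on hfqqblq: h(7)→11·(7−5)≡22=w; f(5)→11·(5−5)≡0=a; q(16)→11·(16−5)≡17=r; q(16)→11·(16−5)≡17=r; b(1)→11·(1−5)≡8=i; l(11)→11·(11−5)≡14=o; q(16)→11·(16−5)≡17=r (all mod 26).

warrior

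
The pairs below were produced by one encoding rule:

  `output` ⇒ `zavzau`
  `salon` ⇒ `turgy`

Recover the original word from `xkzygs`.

master

Read the word backwards and shift each letter +6.
Reversing it on xkzygs: shift back: x−6=r, k−6=e, z−6=t, y−6=s, g−6=a, s−6=m → retsam; then reverse → master.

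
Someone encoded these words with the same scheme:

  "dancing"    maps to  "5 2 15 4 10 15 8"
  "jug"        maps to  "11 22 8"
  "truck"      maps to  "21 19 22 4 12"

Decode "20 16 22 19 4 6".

source

Letters become their 1-based position plus 1 (so a→2, b→3, …).
Decoding 20 16 22 19 4 6: 20→(20−1)÷1=19=s, 16→(16−1)÷1=15=o, 22→(22−1)÷1=21=u, 19→(19−1)÷1=18=r, 4→(4−1)÷1=3=c, 6→(6−1)÷1=5=e.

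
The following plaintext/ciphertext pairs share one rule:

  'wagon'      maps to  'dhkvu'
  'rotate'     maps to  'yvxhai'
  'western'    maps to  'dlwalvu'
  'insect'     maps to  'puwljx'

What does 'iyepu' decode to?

brain

A repeating key of period 3 is used — shifts +7, +7, +4 over and over.
Reversing it on iyepu: i−7=b, y−7=r, e−4=a, p−7=i, u−7=n.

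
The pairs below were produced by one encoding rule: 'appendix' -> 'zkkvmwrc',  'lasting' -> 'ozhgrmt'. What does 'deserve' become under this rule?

wvhviev

Each pair mirrors across the alphabet (a↔z, p↔k, p↔k): positions sum to 25. Letters are reflected about the middle of the alphabet (position → 25−position): Atbash.
Applying it to deserve: d↔w, e↔v, s↔h, e↔v, r↔i, v↔e, e↔v.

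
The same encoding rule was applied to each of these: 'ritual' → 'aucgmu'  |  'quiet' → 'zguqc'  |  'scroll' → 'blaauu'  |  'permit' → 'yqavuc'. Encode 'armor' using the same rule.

mavaa

The shift depends on letter class: consonant r→a is +9, but vowel i→u is +12. Vowels shift forward by 12 and consonants shift forward by 9.
Applying it to armor: a(vowel)+12=m, r(cons)+9=a, m(cons)+9=v, o(vowel)+12=a, r(cons)+9=a.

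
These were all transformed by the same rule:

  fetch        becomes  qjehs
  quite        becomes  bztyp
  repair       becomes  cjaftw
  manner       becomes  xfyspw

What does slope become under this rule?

dqzup

Shifts by position in fetch: pos 0: f→q (+11), pos 1: e→j (+5), pos 2: t→e (+11), pos 3: c→h (+5) — repeating every 2. It's a Vigenère-style cipher with numeric key [11,5]: position i shifts by key[i mod 2].
For slope: s+11=d, l+5=q, o+11=z, p+5=u, e+11=p.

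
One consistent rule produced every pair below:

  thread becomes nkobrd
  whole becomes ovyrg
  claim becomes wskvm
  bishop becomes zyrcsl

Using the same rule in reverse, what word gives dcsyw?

Two steps: reverse the string, then apply a Caesar shift of +10.
Decoding dcsyw: shift back: d−10=t, c−10=s, s−10=i, y−10=o, w−10=m → tsiom; then reverse → moist.

moist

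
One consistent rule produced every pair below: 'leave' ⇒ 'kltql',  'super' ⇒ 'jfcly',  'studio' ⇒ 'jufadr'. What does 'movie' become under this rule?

l(11)→k(10) and e(4)→l(11) fit y≡11x+19 (mod 26); the inverse of 11 mod 26 is 19. Treating letters as 0–25, the rule is x ↦ 11x + 19 (mod 26).
On movie: m(12)→11·12+19≡21=v; o(14)→11·14+19≡17=r; v(21)→11·21+19≡16=q; i(8)→11·8+19≡3=d; e(4)→11·4+19≡11=l (all mod 26).

vrqdl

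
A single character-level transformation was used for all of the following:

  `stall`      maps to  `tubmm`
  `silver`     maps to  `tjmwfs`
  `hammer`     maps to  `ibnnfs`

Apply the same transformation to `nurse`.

Compare letters: s→t is +1, t→u is +1, a→b is +1 — a constant shift. This is a Caesar cipher with shift 1.
For nurse: n+1=o, u+1=v, r+1=s, s+1=t, e+1=f.

ovstf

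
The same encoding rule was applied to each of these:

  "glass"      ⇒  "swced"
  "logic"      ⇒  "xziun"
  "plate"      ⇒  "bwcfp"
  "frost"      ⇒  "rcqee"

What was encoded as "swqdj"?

glory

Shifts by position in glass: pos 0: g→s (+12), pos 1: l→w (+11), pos 2: a→c (+2), pos 3: s→e (+12), pos 4: s→d (+11) — repeating every 3. The shifts repeat in a cycle of length 3: positions 0,1,… shift by +12, +11, +2, then the pattern repeats.
Decoding swqdj: s−12=g, w−11=l, q−2=o, d−12=r, j−11=y.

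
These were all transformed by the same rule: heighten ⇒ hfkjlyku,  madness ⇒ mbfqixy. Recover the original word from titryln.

In heighten: h→h is +0, e→f is +1, i→k is +2, g→j is +3 — the shift increases by 1 each position. The shift increases by 1 at each position, starting from +0: 0, 1, 2, ….
Decoding titryln: t−0=t, i−1=h, t−2=r, r−3=o, y−4=u, l−5=g, n−6=h.

through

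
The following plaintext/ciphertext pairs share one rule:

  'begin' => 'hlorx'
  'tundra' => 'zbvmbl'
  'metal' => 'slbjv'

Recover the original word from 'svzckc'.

mortar

The shift increases by 1 at each position, starting from +6: 6, 7, 8, ….
Undoing it on svzckc: s−6=m, v−7=o, z−8=r, c−9=t, k−10=a, c−11=r.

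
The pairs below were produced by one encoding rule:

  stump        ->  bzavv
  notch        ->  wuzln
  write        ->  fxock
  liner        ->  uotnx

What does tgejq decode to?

kayak

Shifts by position in stump: pos 0: s→b (+9), pos 1: t→z (+6), pos 2: u→a (+6), pos 3: m→v (+9), pos 4: p→v (+6) — repeating every 3. The shifts repeat in a cycle of length 3: positions 0,1,… shift by +9, +6, +6, then the pattern repeats.
Reversing it on tgejq: t−9=k, g−6=a, e−6=y, j−9=a, q−6=k.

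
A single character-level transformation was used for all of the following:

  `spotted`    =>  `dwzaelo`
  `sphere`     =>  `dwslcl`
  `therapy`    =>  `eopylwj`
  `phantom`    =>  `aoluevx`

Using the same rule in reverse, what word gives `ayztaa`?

The shifts repeat in a cycle of length 2: positions 0,1,… shift by +11, +7, then the pattern repeats.
Decoding ayztaa: a−11=p, y−7=r, z−11=o, t−7=m, a−11=p, a−7=t.

prompt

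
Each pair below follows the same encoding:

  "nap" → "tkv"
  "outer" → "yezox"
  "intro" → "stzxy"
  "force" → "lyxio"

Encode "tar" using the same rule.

The shift depends on letter class: consonant n→t is +6, but vowel a→k is +10. The rule splits by letter class: vowels +10, consonants +6.
On tar: t(cons)+6=z, a(vowel)+10=k, r(cons)+6=x.

zkx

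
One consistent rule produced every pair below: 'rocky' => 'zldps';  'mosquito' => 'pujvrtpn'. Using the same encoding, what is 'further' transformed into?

Two steps: reverse the string, then apply a Caesar shift of +1.
On further: reverse → rehtruf; then shift: r+1=s, e+1=f, h+1=i, t+1=u, r+1=s, u+1=v, f+1=g.

sfiusvg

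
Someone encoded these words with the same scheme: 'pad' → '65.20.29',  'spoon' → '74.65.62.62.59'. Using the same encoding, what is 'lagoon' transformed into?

With a=1..z=26, the number is 3·pos + 17.
For lagoon: l=12→53, a=1→20, g=7→38, o=15→62, o=15→62, n=14→59.

53.20.38.62.62.59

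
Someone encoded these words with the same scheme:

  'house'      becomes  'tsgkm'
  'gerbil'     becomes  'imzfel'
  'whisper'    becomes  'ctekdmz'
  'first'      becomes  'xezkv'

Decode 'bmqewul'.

h(7)→t(19) and o(14)→s(18) fit y≡11x+20 (mod 26); the inverse of 11 mod 26 is 19. This is an affine cipher: with a=0,…,z=25, each position x becomes (11x+20) mod 26.
Undoing it on bmqewul: b(1)→19·(1−20)≡3=d; m(12)→19·(12−20)≡4=e; q(16)→19·(16−20)≡2=c; e(4)→19·(4−20)≡8=i; w(22)→19·(22−20)≡12=m; u(20)→19·(20−20)≡0=a; l(11)→19·(11−20)≡11=l (all mod 26).

decimal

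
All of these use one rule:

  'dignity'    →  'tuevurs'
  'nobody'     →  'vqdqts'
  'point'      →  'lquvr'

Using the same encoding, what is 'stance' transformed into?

wrivyo

d(3)→t(19) and i(8)→u(20) fit y≡21x+8 (mod 26); the inverse of 21 mod 26 is 5. Treating letters as 0–25, the rule is x ↦ 21x + 8 (mod 26).
Applying it to stance: s(18)→21·18+8≡22=w; t(19)→21·19+8≡17=r; a(0)→21·0+8≡8=i; n(13)→21·13+8≡21=v; c(2)→21·2+8≡24=y; e(4)→21·4+8≡14=o (all mod 26).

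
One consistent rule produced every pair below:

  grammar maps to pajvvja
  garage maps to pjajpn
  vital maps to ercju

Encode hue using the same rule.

qdn

Compare letters: g→p is +9, r→a is +9, a→j is +9 — a constant shift. This is a Caesar cipher with shift 9.
On hue: h+9=q, u+9=d, e+9=n.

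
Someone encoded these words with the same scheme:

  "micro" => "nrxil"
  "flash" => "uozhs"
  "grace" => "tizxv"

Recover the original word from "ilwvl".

rodeo

Each pair mirrors across the alphabet (m↔n, i↔r, c↔x): positions sum to 25. Each letter is replaced by its mirror in the alphabet: a↔z, b↔y, c↔x, and so on (the Atbash cipher).
Decoding ilwvl: i↔r, l↔o, w↔d, v↔e, l↔o.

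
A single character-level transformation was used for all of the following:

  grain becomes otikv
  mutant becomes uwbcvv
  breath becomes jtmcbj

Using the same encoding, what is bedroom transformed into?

jgltwqu

A repeating key of period 2 is used — shifts +8, +2 over and over.
On bedroom: b+8=j, e+2=g, d+8=l, r+2=t, o+8=w, o+2=q, m+8=u.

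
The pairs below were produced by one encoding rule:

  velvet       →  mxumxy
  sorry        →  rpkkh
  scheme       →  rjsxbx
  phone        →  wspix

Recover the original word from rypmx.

stove

Each letter's alphabet position (a=0..z=25) is mapped through 7·x+21 mod 26 — an affine cipher.
Decoding rypmx: r(17)→15·(17−21)≡18=s; y(24)→15·(24−21)≡19=t; p(15)→15·(15−21)≡14=o; m(12)→15·(12−21)≡21=v; x(23)→15·(23−21)≡4=e (all mod 26).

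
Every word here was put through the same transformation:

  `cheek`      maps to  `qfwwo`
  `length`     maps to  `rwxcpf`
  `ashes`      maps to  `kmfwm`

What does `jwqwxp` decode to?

recent

c(2)→q(16) and h(7)→f(5) fit y≡3x+10 (mod 26); the inverse of 3 mod 26 is 9. This is an affine cipher: with a=0,…,z=25, each position x becomes (3x+10) mod 26.
Undoing it on jwqwxp: j(9)→9·(9−10)≡17=r; w(22)→9·(22−10)≡4=e; q(16)→9·(16−10)≡2=c; w(22)→9·(22−10)≡4=e; x(23)→9·(23−10)≡13=n; p(15)→9·(15−10)≡19=t (all mod 26).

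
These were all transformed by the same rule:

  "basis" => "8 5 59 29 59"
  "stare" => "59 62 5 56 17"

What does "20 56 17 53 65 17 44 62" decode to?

frequent

The formula is n = 3×(alphabet index, a=1) + 2.
Decoding 20 56 17 53 65 17 44 62: 20→(20−2)÷3=6=f, 56→(56−2)÷3=18=r, 17→(17−2)÷3=5=e, 53→(53−2)÷3=17=q, 65→(65−2)÷3=21=u, 17→(17−2)÷3=5=e, 44→(44−2)÷3=14=n, 62→(62−2)÷3=20=t.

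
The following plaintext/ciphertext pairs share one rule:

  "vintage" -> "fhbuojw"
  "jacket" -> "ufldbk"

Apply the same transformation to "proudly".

The output letters match the input read backwards, each shifted +1: vintage reversed is egatniv. The word is reversed, then every letter is shifted forward by 1.
For proudly: reverse → ylduorp; then shift: y+1=z, l+1=m, d+1=e, u+1=v, o+1=p, r+1=s, p+1=q.

zmevpsq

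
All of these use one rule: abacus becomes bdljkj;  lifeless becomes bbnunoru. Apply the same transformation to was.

The output letters match the input read backwards, each shifted +9: abacus reversed is sucaba. Read the word backwards and shift each letter +9.
Applying it to was: reverse → saw; then shift: s+9=b, a+9=j, w+9=f.

bjf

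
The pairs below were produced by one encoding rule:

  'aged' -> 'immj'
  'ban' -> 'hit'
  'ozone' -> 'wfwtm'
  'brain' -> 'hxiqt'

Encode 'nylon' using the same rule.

terwt

The shift depends on letter class: consonant g→m is +6, but vowel a→i is +8. Two shifts are in play — +8 for a/e/i/o/u, +6 for every other letter.
Applying it to nylon: n(cons)+6=t, y(cons)+6=e, l(cons)+6=r, o(vowel)+8=w, n(cons)+6=t.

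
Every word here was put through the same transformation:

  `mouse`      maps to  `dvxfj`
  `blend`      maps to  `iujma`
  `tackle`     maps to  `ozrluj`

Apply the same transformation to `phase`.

ekzfj

m(12)→d(3) and o(14)→v(21) fit y≡9x+25 (mod 26); the inverse of 9 mod 26 is 3. This is an affine cipher: with a=0,…,z=25, each position x becomes (9x+25) mod 26.
On phase: p(15)→9·15+25≡4=e; h(7)→9·7+25≡10=k; a(0)→9·0+25≡25=z; s(18)→9·18+25≡5=f; e(4)→9·4+25≡9=j (all mod 26).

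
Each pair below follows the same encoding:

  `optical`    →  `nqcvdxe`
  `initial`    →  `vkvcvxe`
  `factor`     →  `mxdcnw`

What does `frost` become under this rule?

Each letter's alphabet position (a=0..z=25) is mapped through 3·x+23 mod 26 — an affine cipher.
On frost: f(5)→3·5+23≡12=m; r(17)→3·17+23≡22=w; o(14)→3·14+23≡13=n; s(18)→3·18+23≡25=z; t(19)→3·19+23≡2=c (all mod 26).

mwnzc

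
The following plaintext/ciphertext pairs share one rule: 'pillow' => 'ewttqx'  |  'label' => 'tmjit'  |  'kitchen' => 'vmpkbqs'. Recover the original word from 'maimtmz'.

release

The word is reversed, then every letter is shifted forward by 8.
Undoing it on maimtmz: shift back: m−8=e, a−8=s, i−8=a, m−8=e, t−8=l, m−8=e, z−8=r → esaeler; then reverse → release.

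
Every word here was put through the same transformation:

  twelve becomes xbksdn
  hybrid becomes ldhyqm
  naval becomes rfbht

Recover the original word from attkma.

Each letter shifts forward by (position + 4), i.e. 4, 5, 6, … — the shift grows by one for each successive letter.
Reversing it on attkma: a−4=w, t−5=o, t−6=n, k−7=d, m−8=e, a−9=r.

wonder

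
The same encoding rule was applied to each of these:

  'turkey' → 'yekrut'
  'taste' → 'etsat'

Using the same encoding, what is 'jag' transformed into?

gaj

The word is simply reversed.
On jag: reverse → gaj.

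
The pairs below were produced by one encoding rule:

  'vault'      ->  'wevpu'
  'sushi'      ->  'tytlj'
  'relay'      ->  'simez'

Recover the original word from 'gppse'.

flood

Shifts by position in vault: pos 0: v→w (+1), pos 1: a→e (+4), pos 2: u→v (+1), pos 3: l→p (+4) — repeating every 2. A repeating key of period 2 is used — shifts +1, +4 over and over.
Reversing it on gppse: g−1=f, p−4=l, p−1=o, s−4=o, e−1=d.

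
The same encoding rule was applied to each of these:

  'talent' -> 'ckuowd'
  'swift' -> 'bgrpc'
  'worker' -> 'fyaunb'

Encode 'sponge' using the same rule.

Shifts by position in talent: pos 0: t→c (+9), pos 1: a→k (+10), pos 2: l→u (+9), pos 3: e→o (+10) — repeating every 2. The shifts repeat in a cycle of length 2: positions 0,1,… shift by +9, +10, then the pattern repeats.
Applying it to sponge: s+9=b, p+10=z, o+9=x, n+10=x, g+9=p, e+10=o.

bzxxpo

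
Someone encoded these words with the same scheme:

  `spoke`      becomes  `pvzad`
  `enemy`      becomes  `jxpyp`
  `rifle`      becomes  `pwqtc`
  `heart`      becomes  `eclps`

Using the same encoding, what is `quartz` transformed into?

The output letters match the input read backwards, each shifted +11: spoke reversed is ekops. Two steps: reverse the string, then apply a Caesar shift of +11.
Applying it to quartz: reverse → ztrauq; then shift: z+11=k, t+11=e, r+11=c, a+11=l, u+11=f, q+11=b.

keclfb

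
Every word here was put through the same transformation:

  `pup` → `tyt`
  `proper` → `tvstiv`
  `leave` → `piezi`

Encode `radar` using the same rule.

vehev

Compare letters: p→t is +4, u→y is +4, p→t is +4 — a constant shift. This is a Caesar cipher with shift 4.
For radar: r+4=v, a+4=e, d+4=h, a+4=e, r+4=v.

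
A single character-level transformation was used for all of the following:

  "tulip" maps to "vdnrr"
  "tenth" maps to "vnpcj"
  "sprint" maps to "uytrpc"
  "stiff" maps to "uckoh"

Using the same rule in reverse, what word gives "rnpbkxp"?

A repeating key of period 2 is used — shifts +2, +9 over and over.
Undoing it on rnpbkxp: r−2=p, n−9=e, p−2=n, b−9=s, k−2=i, x−9=o, p−2=n.

pension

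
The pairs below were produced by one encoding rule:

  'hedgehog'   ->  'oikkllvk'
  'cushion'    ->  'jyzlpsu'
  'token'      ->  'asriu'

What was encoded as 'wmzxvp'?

pistol

It's a Vigenère-style cipher with numeric key [7,4]: position i shifts by key[i mod 2].
Decoding wmzxvp: w−7=p, m−4=i, z−7=s, x−4=t, v−7=o, p−4=l.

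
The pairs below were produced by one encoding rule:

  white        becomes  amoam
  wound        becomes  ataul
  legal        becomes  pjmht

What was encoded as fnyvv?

In white: w→a is +4, h→m is +5, i→o is +6, t→a is +7 — the shift increases by 1 each position. The shift increases by 1 at each position, starting from +4: 4, 5, 6, ….
Undoing it on fnyvv: f−4=b, n−5=i, y−6=s, v−7=o, v−8=n.

bison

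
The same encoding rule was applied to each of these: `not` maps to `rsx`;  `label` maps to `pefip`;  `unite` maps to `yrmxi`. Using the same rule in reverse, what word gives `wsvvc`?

sorry

It's a constant shift of +4 (ROT4).
Decoding wsvvc: w−4=s, s−4=o, v−4=r, v−4=r, c−4=y.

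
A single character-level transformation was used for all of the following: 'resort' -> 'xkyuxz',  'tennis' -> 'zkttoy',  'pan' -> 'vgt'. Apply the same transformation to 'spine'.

yvotk

Compare letters: r→x is +6, e→k is +6, s→y is +6 — a constant shift. Each letter is shifted forward by 6 in the alphabet (a Caesar shift of +6).
On spine: s+6=y, p+6=v, i+6=o, n+6=t, e+6=k.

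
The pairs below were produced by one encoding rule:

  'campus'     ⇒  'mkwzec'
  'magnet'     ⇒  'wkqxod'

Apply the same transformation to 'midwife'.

wsngspo

Compare letters: c→m is +10, a→k is +10, m→w is +10 — a constant shift. This is a Caesar cipher with shift 10.
For midwife: m+10=w, i+10=s, d+10=n, w+10=g, i+10=s, f+10=p, e+10=o.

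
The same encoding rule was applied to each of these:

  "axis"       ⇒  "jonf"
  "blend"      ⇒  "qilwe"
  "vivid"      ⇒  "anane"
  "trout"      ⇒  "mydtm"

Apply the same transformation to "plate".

This is an affine cipher: with a=0,…,z=25, each position x becomes (7x+9) mod 26.
On plate: p(15)→7·15+9≡10=k; l(11)→7·11+9≡8=i; a(0)→7·0+9≡9=j; t(19)→7·19+9≡12=m; e(4)→7·4+9≡11=l (all mod 26).

kijml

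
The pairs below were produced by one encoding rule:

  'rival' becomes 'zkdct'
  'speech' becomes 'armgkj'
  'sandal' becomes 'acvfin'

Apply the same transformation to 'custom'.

Shifts by position in rival: pos 0: r→z (+8), pos 1: i→k (+2), pos 2: v→d (+8), pos 3: a→c (+2) — repeating every 2. A repeating key of period 2 is used — shifts +8, +2 over and over.
For custom: c+8=k, u+2=w, s+8=a, t+2=v, o+8=w, m+2=o.

kwavwo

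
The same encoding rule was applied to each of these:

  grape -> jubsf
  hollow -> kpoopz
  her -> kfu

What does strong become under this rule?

The shift depends on letter class: consonant g→j is +3, but vowel a→b is +1. Vowels shift forward by 1 and consonants shift forward by 3.
On strong: s(cons)+3=v, t(cons)+3=w, r(cons)+3=u, o(vowel)+1=p, n(cons)+3=q, g(cons)+3=j.

vwupqj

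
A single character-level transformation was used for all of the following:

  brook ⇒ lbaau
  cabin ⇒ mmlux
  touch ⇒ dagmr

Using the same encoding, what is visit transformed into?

fucud

The shift depends on letter class: consonant b→l is +10, but vowel o→a is +12. The rule splits by letter class: vowels +12, consonants +10.
On visit: v(cons)+10=f, i(vowel)+12=u, s(cons)+10=c, i(vowel)+12=u, t(cons)+10=d.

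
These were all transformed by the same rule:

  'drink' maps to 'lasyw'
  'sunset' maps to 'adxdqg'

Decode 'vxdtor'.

In drink: d→l is +8, r→a is +9, i→s is +10, n→y is +11 — the shift increases by 1 each position. The shift increases by 1 at each position, starting from +8: 8, 9, 10, ….
Decoding vxdtor: v−8=n, x−9=o, d−10=t, t−11=i, o−12=c, r−13=e.

notice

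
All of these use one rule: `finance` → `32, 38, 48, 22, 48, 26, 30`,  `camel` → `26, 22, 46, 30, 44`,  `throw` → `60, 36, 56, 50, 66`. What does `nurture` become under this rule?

48, 62, 56, 60, 62, 56, 30

f(#6)→32 and i(#9)→38: differences scale by 2, so n = 2·pos + 20. With a=1..z=26, the number is 2·pos + 20.
For nurture: n=14→48, u=21→62, r=18→56, t=20→60, u=21→62, r=18→56, e=5→30.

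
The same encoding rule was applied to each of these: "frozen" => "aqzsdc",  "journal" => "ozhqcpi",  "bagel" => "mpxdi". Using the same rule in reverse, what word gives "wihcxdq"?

plunger

f(5)→a(0) and r(17)→q(16) fit y≡23x+15 (mod 26); the inverse of 23 mod 26 is 17. This is an affine cipher: with a=0,…,z=25, each position x becomes (23x+15) mod 26.
Decoding wihcxdq: w(22)→17·(22−15)≡15=p; i(8)→17·(8−15)≡11=l; h(7)→17·(7−15)≡20=u; c(2)→17·(2−15)≡13=n; x(23)→17·(23−15)≡6=g; d(3)→17·(3−15)≡4=e; q(16)→17·(16−15)≡17=r (all mod 26).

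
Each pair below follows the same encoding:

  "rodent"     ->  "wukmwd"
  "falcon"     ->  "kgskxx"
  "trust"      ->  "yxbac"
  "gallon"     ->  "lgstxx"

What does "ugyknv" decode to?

Each letter shifts forward by (position + 5), i.e. 5, 6, 7, … — the shift grows by one for each successive letter.
Undoing it on ugyknv: u−5=p, g−6=a, y−7=r, k−8=c, n−9=e, v−10=l.

parcel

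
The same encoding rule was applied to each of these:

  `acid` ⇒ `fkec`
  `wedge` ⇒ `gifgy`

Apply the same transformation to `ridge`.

The output letters match the input read backwards, each shifted +2: acid reversed is dica. Two steps: reverse the string, then apply a Caesar shift of +2.
On ridge: reverse → egdir; then shift: e+2=g, g+2=i, d+2=f, i+2=k, r+2=t.

gifkt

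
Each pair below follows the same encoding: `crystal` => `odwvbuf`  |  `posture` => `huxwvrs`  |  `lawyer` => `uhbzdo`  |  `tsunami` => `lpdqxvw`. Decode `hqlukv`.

shrine

The output letters match the input read backwards, each shifted +3: crystal reversed is latsyrc. The word is reversed, then every letter is shifted forward by 3.
Reversing it on hqlukv: shift back: h−3=e, q−3=n, l−3=i, u−3=r, k−3=h, v−3=s → enirhs; then reverse → shrine.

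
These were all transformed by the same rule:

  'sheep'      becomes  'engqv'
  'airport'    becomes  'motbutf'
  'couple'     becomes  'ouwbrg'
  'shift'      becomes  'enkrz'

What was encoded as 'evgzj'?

spend

Shifts by position in sheep: pos 0: s→e (+12), pos 1: h→n (+6), pos 2: e→g (+2), pos 3: e→q (+12), pos 4: p→v (+6) — repeating every 3. It's a Vigenère-style cipher with numeric key [12,6,2]: position i shifts by key[i mod 3].
Reversing it on evgzj: e−12=s, v−6=p, g−2=e, z−12=n, j−6=d.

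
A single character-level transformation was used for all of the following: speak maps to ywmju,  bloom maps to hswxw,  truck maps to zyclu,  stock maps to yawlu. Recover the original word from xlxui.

In speak: s→y is +6, p→w is +7, e→m is +8, a→j is +9 — the shift increases by 1 each position. Each letter shifts forward by (position + 6), i.e. 6, 7, 8, … — the shift grows by one for each successive letter.
Reversing it on xlxui: x−6=r, l−7=e, x−8=p, u−9=l, i−10=y.

reply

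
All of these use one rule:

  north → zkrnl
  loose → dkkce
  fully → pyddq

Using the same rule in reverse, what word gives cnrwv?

strip

n(13)→z(25) and o(14)→k(10) fit y≡11x+12 (mod 26); the inverse of 11 mod 26 is 19. Treating letters as 0–25, the rule is x ↦ 11x + 12 (mod 26).
Decoding cnrwv: c(2)→19·(2−12)≡18=s; n(13)→19·(13−12)≡19=t; r(17)→19·(17−12)≡17=r; w(22)→19·(22−12)≡8=i; v(21)→19·(21−12)≡15=p (all mod 26).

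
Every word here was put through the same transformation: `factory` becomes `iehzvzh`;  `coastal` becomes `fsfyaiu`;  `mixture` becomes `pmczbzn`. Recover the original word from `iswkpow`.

foreign

The shift increases by 1 at each position, starting from +3: 3, 4, 5, ….
Undoing it on iswkpow: i−3=f, s−4=o, w−5=r, k−6=e, p−7=i, o−8=g, w−9=n.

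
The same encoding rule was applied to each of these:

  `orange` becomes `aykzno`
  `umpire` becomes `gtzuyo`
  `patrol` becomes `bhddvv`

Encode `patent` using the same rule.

bhdqud

A repeating key of period 3 is used — shifts +12, +7, +10 over and over.
For patent: p+12=b, a+7=h, t+10=d, e+12=q, n+7=u, t+10=d.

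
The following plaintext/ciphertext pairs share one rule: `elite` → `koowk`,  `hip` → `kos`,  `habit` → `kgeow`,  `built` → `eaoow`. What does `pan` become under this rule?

sgq

The shift depends on letter class: consonant l→o is +3, but vowel e→k is +6. Vowels shift forward by 6 and consonants shift forward by 3.
Applying it to pan: p(cons)+3=s, a(vowel)+6=g, n(cons)+3=q.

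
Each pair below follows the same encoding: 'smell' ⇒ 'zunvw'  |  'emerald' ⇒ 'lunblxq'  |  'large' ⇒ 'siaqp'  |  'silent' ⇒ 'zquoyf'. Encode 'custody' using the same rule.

jcbdzpl

In smell: s→z is +7, m→u is +8, e→n is +9, l→v is +10 — the shift increases by 1 each position. Letter i (0-indexed) is shifted by i+7, so successive shifts are 7, 8, 9, ….
Applying it to custody: c+7=j, u+8=c, s+9=b, t+10=d, o+11=z, d+12=p, y+13=l.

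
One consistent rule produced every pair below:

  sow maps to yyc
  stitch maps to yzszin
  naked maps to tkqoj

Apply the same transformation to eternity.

ozoxtsze

The shift depends on letter class: consonant s→y is +6, but vowel o→y is +10. The rule splits by letter class: vowels +10, consonants +6.
For eternity: e(vowel)+10=o, t(cons)+6=z, e(vowel)+10=o, r(cons)+6=x, n(cons)+6=t, i(vowel)+10=s, t(cons)+6=z, y(cons)+6=e.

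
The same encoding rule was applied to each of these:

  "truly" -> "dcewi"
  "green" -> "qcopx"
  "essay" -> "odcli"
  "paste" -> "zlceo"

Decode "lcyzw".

Shifts by position in truly: pos 0: t→d (+10), pos 1: r→c (+11), pos 2: u→e (+10), pos 3: l→w (+11) — repeating every 2. It's a Vigenère-style cipher with numeric key [10,11]: position i shifts by key[i mod 2].
Decoding lcyzw: l−10=b, c−11=r, y−10=o, z−11=o, w−10=m.

broom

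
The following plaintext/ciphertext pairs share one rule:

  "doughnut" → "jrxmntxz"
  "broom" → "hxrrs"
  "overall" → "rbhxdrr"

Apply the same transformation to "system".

The shift depends on letter class: consonant d→j is +6, but vowel o→r is +3. Two shifts are in play — +3 for a/e/i/o/u, +6 for every other letter.
Applying it to system: s(cons)+6=y, y(cons)+6=e, s(cons)+6=y, t(cons)+6=z, e(vowel)+3=h, m(cons)+6=s.

yeyzhs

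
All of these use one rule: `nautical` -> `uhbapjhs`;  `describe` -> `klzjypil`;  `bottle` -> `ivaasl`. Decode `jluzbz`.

census

Compare letters: n→u is +7, a→h is +7, u→b is +7 — a constant shift. Each letter is shifted forward by 7 in the alphabet (a Caesar shift of +7).
Reversing it on jluzbz: j−7=c, l−7=e, u−7=n, z−7=s, b−7=u, z−7=s.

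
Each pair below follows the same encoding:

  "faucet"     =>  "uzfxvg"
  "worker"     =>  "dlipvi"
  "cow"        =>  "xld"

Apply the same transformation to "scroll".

hxiloo

Each pair mirrors across the alphabet (f↔u, a↔z, u↔f): positions sum to 25. Each letter is replaced by its mirror in the alphabet: a↔z, b↔y, c↔x, and so on (the Atbash cipher).
Applying it to scroll: s↔h, c↔x, r↔i, o↔l, l↔o, l↔o.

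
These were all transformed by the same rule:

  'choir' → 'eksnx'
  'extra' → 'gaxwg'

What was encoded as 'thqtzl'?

In choir: c→e is +2, h→k is +3, o→s is +4, i→n is +5 — the shift increases by 1 each position. Each letter shifts forward by (position + 2), i.e. 2, 3, 4, … — the shift grows by one for each successive letter.
Undoing it on thqtzl: t−2=r, h−3=e, q−4=m, t−5=o, z−6=t, l−7=e.

remote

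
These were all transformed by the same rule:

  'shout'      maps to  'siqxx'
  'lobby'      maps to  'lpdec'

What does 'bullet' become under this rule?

bvnoiy

Letter i (0-indexed) is shifted by i+0, so successive shifts are 0, 1, 2, ….
Applying it to bullet: b+0=b, u+1=v, l+2=n, l+3=o, e+4=i, t+5=y.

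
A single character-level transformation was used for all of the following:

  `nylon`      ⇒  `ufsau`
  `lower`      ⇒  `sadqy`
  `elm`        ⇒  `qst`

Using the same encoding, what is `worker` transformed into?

Vowels shift forward by 12 and consonants shift forward by 7.
For worker: w(cons)+7=d, o(vowel)+12=a, r(cons)+7=y, k(cons)+7=r, e(vowel)+12=q, r(cons)+7=y.

dayrqy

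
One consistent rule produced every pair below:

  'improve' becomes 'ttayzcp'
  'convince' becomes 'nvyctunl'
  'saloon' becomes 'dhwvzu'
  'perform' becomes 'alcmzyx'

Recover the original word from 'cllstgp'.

realize

Shifts by position in improve: pos 0: i→t (+11), pos 1: m→t (+7), pos 2: p→a (+11), pos 3: r→y (+7) — repeating every 2. The shifts repeat in a cycle of length 2: positions 0,1,… shift by +11, +7, then the pattern repeats.
Decoding cllstgp: c−11=r, l−7=e, l−11=a, s−7=l, t−11=i, g−7=z, p−11=e.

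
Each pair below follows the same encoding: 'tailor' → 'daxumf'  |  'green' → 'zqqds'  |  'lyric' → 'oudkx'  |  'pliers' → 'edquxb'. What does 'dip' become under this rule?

bup

Two steps: reverse the string, then apply a Caesar shift of +12.
On dip: reverse → pid; then shift: p+12=b, i+12=u, d+12=p.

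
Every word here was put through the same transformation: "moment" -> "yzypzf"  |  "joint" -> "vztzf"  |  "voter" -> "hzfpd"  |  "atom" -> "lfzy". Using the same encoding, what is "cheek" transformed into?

otppw

The shift depends on letter class: consonant m→y is +12, but vowel o→z is +11. Two shifts are in play — +11 for a/e/i/o/u, +12 for every other letter.
On cheek: c(cons)+12=o, h(cons)+12=t, e(vowel)+11=p, e(vowel)+11=p, k(cons)+12=w.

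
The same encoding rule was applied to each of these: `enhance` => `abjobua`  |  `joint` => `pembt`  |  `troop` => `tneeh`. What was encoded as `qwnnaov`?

This is an affine cipher: with a=0,…,z=25, each position x becomes (3x+14) mod 26.
Decoding qwnnaov: q(16)→9·(16−14)≡18=s; w(22)→9·(22−14)≡20=u; n(13)→9·(13−14)≡17=r; n(13)→9·(13−14)≡17=r; a(0)→9·(0−14)≡4=e; o(14)→9·(14−14)≡0=a; v(21)→9·(21−14)≡11=l (all mod 26).

surreal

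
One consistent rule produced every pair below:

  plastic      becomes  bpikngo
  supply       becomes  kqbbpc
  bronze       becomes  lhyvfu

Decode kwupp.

swell

Each letter's alphabet position (a=0..z=25) is mapped through 3·x+8 mod 26 — an affine cipher.
Decoding kwupp: k(10)→9·(10−8)≡18=s; w(22)→9·(22−8)≡22=w; u(20)→9·(20−8)≡4=e; p(15)→9·(15−8)≡11=l; p(15)→9·(15−8)≡11=l (all mod 26).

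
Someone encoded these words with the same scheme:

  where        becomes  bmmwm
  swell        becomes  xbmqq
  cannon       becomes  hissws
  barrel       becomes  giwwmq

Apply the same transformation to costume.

hwxycrm

The shift depends on letter class: consonant w→b is +5, but vowel e→m is +8. Vowels shift forward by 8 and consonants shift forward by 5.
On costume: c(cons)+5=h, o(vowel)+8=w, s(cons)+5=x, t(cons)+5=y, u(vowel)+8=c, m(cons)+5=r, e(vowel)+8=m.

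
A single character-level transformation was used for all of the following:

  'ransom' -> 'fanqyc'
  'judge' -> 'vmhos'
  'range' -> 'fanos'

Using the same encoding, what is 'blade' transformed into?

lrahs

r(17)→f(5) and a(0)→a(0) fit y≡11x+0 (mod 26); the inverse of 11 mod 26 is 19. Treating letters as 0–25, the rule is x ↦ 11x + 0 (mod 26).
For blade: b(1)→11·1+0≡11=l; l(11)→11·11+0≡17=r; a(0)→11·0+0≡0=a; d(3)→11·3+0≡7=h; e(4)→11·4+0≡18=s (all mod 26).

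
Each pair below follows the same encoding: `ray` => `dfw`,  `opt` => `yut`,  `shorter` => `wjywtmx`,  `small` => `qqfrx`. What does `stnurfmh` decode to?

champion

The output letters match the input read backwards, each shifted +5: ray reversed is yar. Read the word backwards and shift each letter +5.
Undoing it on stnurfmh: shift back: s−5=n, t−5=o, n−5=i, u−5=p, r−5=m, f−5=a, m−5=h, h−5=c → noipmahc; then reverse → champion.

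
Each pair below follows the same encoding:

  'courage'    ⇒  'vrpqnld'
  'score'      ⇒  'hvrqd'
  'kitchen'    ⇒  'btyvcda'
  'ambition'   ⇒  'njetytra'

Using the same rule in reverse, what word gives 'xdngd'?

weave

c(2)→v(21) and o(14)→r(17) fit y≡17x+13 (mod 26); the inverse of 17 mod 26 is 23. Each letter's alphabet position (a=0..z=25) is mapped through 17·x+13 mod 26 — an affine cipher.
Decoding xdngd: x(23)→23·(23−13)≡22=w; d(3)→23·(3−13)≡4=e; n(13)→23·(13−13)≡0=a; g(6)→23·(6−13)≡21=v; d(3)→23·(3−13)≡4=e (all mod 26).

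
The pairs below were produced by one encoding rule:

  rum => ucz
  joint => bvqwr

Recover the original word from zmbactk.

cluster

The output letters match the input read backwards, each shifted +8: rum reversed is mur. Read the word backwards and shift each letter +8.
Reversing it on zmbactk: shift back: z−8=r, m−8=e, b−8=t, a−8=s, c−8=u, t−8=l, k−8=c → retsulc; then reverse → cluster.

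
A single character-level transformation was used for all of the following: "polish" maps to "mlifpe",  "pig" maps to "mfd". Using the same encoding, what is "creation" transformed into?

zobxqflk

Compare letters: p→m is +23, o→l is +23, l→i is +23 — a constant shift. It's a constant shift of +23 (ROT23).
On creation: c+23=z, r+23=o, e+23=b, a+23=x, t+23=q, i+23=f, o+23=l, n+23=k.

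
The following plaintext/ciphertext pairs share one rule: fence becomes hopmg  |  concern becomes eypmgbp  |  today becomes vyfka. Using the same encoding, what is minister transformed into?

ospsudgb

Shifts by position in fence: pos 0: f→h (+2), pos 1: e→o (+10), pos 2: n→p (+2), pos 3: c→m (+10) — repeating every 2. The shifts repeat in a cycle of length 2: positions 0,1,… shift by +2, +10, then the pattern repeats.
For minister: m+2=o, i+10=s, n+2=p, i+10=s, s+2=u, t+10=d, e+2=g, r+10=b.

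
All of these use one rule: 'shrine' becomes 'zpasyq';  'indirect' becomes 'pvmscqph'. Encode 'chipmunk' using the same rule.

Each letter shifts forward by (position + 7), i.e. 7, 8, 9, … — the shift grows by one for each successive letter.
For chipmunk: c+7=j, h+8=p, i+9=r, p+10=z, m+11=x, u+12=g, n+13=a, k+14=y.

jprzxgay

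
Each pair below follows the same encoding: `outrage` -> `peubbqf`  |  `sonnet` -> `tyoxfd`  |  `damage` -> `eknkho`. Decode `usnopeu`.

Shifts by position in outrage: pos 0: o→p (+1), pos 1: u→e (+10), pos 2: t→u (+1), pos 3: r→b (+10) — repeating every 2. The shifts repeat in a cycle of length 2: positions 0,1,… shift by +1, +10, then the pattern repeats.
Decoding usnopeu: u−1=t, s−10=i, n−1=m, o−10=e, p−1=o, e−10=u, u−1=t.

timeout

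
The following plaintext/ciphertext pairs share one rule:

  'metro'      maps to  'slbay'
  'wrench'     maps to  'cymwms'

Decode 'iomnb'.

In metro: m→s is +6, e→l is +7, t→b is +8, r→a is +9 — the shift increases by 1 each position. Letter i (0-indexed) is shifted by i+6, so successive shifts are 6, 7, 8, ….
Decoding iomnb: i−6=c, o−7=h, m−8=e, n−9=e, b−10=r.

cheer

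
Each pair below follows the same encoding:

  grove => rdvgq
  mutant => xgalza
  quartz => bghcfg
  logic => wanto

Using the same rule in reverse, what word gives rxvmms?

Shifts by position in grove: pos 0: g→r (+11), pos 1: r→d (+12), pos 2: o→v (+7), pos 3: v→g (+11), pos 4: e→q (+12) — repeating every 3. It's a Vigenère-style cipher with numeric key [11,12,7]: position i shifts by key[i mod 3].
Undoing it on rxvmms: r−11=g, x−12=l, v−7=o, m−11=b, m−12=a, s−7=l.

global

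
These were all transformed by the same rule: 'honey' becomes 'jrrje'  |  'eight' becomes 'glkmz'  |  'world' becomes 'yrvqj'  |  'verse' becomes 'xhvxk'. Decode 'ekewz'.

chart

In honey: h→j is +2, o→r is +3, n→r is +4, e→j is +5 — the shift increases by 1 each position. Letter i (0-indexed) is shifted by i+2, so successive shifts are 2, 3, 4, ….
Undoing it on ekewz: e−2=c, k−3=h, e−4=a, w−5=r, z−6=t.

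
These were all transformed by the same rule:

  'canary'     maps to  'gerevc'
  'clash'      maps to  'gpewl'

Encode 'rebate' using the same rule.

Compare letters: c→g is +4, a→e is +4, n→r is +4 — a constant shift. This is a Caesar cipher with shift 4.
Applying it to rebate: r+4=v, e+4=i, b+4=f, a+4=e, t+4=x, e+4=i.

vifexi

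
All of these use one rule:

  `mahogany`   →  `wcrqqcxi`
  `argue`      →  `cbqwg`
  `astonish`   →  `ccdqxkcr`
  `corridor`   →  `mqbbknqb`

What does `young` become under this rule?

Two shifts are in play — +2 for a/e/i/o/u, +10 for every other letter.
For young: y(cons)+10=i, o(vowel)+2=q, u(vowel)+2=w, n(cons)+10=x, g(cons)+10=q.

iqwxq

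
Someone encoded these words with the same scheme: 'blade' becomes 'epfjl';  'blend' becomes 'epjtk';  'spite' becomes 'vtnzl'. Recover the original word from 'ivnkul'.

The shift increases by 1 at each position, starting from +3: 3, 4, 5, ….
Undoing it on ivnkul: i−3=f, v−4=r, n−5=i, k−6=e, u−7=n, l−8=d.

friend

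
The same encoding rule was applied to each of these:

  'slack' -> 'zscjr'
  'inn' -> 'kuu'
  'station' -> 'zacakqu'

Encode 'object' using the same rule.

qiqgja

The shift depends on letter class: consonant s→z is +7, but vowel a→c is +2. Vowels shift forward by 2 and consonants shift forward by 7.
For object: o(vowel)+2=q, b(cons)+7=i, j(cons)+7=q, e(vowel)+2=g, c(cons)+7=j, t(cons)+7=a.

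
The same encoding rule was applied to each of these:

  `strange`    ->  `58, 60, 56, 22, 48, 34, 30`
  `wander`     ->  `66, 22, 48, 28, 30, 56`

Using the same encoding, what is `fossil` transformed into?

s(#19)→58 and t(#20)→60: differences scale by 2, so n = 2·pos + 20. With a=1..z=26, the number is 2·pos + 20.
On fossil: f=6→32, o=15→50, s=19→58, s=19→58, i=9→38, l=12→44.

32, 50, 58, 58, 38, 44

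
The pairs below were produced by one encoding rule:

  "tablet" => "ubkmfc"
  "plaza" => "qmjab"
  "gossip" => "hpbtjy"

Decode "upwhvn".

Shifts by position in tablet: pos 0: t→u (+1), pos 1: a→b (+1), pos 2: b→k (+9), pos 3: l→m (+1), pos 4: e→f (+1), pos 5: t→c (+9) — repeating every 3. A repeating key of period 3 is used — shifts +1, +1, +9 over and over.
Undoing it on upwhvn: u−1=t, p−1=o, w−9=n, h−1=g, v−1=u, n−9=e.

tongue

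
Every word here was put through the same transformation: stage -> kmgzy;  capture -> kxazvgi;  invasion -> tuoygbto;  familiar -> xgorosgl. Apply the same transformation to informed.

The output letters match the input read backwards, each shifted +6: stage reversed is egats. Read the word backwards and shift each letter +6.
On informed: reverse → demrofni; then shift: d+6=j, e+6=k, m+6=s, r+6=x, o+6=u, f+6=l, n+6=t, i+6=o.

jksxulto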